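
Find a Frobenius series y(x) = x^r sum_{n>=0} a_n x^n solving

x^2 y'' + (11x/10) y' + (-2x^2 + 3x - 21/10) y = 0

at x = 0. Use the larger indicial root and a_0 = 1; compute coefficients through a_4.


Write in Frobenius form y'' + (p(x)/x) y' + (q(x)/x^2) y = 0:
  p(x) = 11/10,  q(x) = -2x^2 + 3x - 21/10.
Indicial equation: r(r-1) + (11/10) r + (-21/10) = 0 -> roots r_1 = 7/5, r_2 = -3/2.
Take r = r_1 = 7/5. Let y(x) = x^r sum_{n>=0} a_n x^n with a_0 = 1.
Substitute y = x^r sum a_n x^n and match x^{r+n}. The recurrence is
  D(n) a_n + 3 a_{n-1} - 2 a_{n-2} = 0,  where D(n) = (r+n)(r+n-1) + (11/10)(r+n) + (-21/10).
  a_n = [-3 a_{n-1} + 2 a_{n-2}] / D(n).
Since the indicial polynomial factors as (r - r_1)(r - r_2), D(n) = (r_1 + n - r_1)(r_1 + n - r_2) = n(n + 29/10).
Evaluating step by step (a_0 = 1):
  n = 1: D(1) = 1(1 + 29/10) = 39/10; numerator = -3(1) = -3; a_1 = (-3)/(39/10) = -10/13
  n = 2: D(2) = 2(2 + 29/10) = 49/5; numerator = -3(-10/13) + 2(1) = 56/13; a_2 = (56/13)/(49/5) = 40/91
  n = 3: D(3) = 3(3 + 29/10) = 177/10; numerator = -3(40/91) + 2(-10/13) = -20/7; a_3 = (-20/7)/(177/10) = -200/1239
  n = 4: D(4) = 4(4 + 29/10) = 138/5; numerator = -3(-200/1239) + 2(40/91) = 7320/5369; a_4 = (7320/5369)/(138/5) = 6100/123487

r = 7/5; a_0 = 1; a_1 = -10/13; a_2 = 40/91; a_3 = -200/1239; a_4 = 6100/123487


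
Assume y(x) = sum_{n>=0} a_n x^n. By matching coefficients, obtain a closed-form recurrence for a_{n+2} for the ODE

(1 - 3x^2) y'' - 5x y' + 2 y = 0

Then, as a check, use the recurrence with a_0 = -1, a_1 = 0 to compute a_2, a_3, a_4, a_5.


Substitute y = sum_n a_n x^n.
(1 - 3 x^2) y'' contributes (n+2)(n+1) a_{n+2} - 3 n(n-1) a_n at x^n.
-5 x y'(x) contributes -5 n a_n at x^n.
2 y(x) contributes 2 a_n at x^n.
Matching x^n: (n+2)(n+1) a_{n+2} + (-3 n(n-1) - 5 n + 2) a_n = 0.
Thus a_{n+2} = (3 n(n-1) + 5 n - 2) / ((n+1)(n+2)) * a_n.

Check with a_0 = -1, a_1 = 0 (apply the recurrence for n = 0, 1, 2, 3): a_0 = -1, a_1 = 0, a_2 = 1, a_3 = 0, a_4 = 7/6, a_5 = 0.

a_(n+2) = (3 n(n-1) + 5 n - 2) / ((n+1)(n+2)) * a_n; check: a_0 = -1, a_1 = 0, a_2 = 1, a_3 = 0, a_4 = 7/6, a_5 = 0


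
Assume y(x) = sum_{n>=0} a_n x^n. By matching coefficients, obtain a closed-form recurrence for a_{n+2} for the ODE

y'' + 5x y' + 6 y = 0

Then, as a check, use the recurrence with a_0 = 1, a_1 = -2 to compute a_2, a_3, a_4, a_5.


Substitute y = sum_n a_n x^n.
y''(x) has coefficient (n+2)(n+1) a_{n+2} at x^n;
5 x y'(x) has coefficient 5 n a_n at x^n (shift);
6 y(x) has coefficient 6 a_n at x^n.
Matching x^n: (n+2)(n+1) a_{n+2} + (5n + 6) a_n = 0.
Thus a_{n+2} = (-5n - 6) / ((n+1)(n+2)) * a_n.

Check with a_0 = 1, a_1 = -2 (apply the recurrence for n = 0, 1, 2, 3): a_0 = 1, a_1 = -2, a_2 = -3, a_3 = 11/3, a_4 = 4, a_5 = -77/20.

a_(n+2) = (-5n - 6) / ((n+1)(n+2)) * a_n; check: a_0 = 1, a_1 = -2, a_2 = -3, a_3 = 11/3, a_4 = 4, a_5 = -77/20


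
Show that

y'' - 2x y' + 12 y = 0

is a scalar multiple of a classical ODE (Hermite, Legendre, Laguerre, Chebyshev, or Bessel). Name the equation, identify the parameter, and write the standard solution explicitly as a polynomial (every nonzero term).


The equation is already in a standard form:  y'' - 2x y' + 12 y = 0.
This matches the Hermite equation y'' - 2x y' + 2n y = 0 with 2n = 12, so n = 6; the polynomial solution is H_6(x).
With y = sum_k a_k x^k, matching x^k gives (k+2)(k+1) a_{k+2} = 2(k - n) a_k = 2(k - 6) a_k. The right side vanishes at k = 6, so the series with the parity of 6 terminates at degree 6.
Standard normalization: leading coefficient of H_n is 2^n, so a_6 = 2^6 = 64. Work downward with a_k = (k+1)(k+2) a_{k+2} / (2(k - n)):
  a_4 = (5)(6)(64) / (2(4 - 6)) = 1920/(-4) = -480
  a_2 = (3)(4)(-480) / (2(2 - 6)) = -5760/(-8) = 720
  a_0 = (1)(2)(720) / (2(0 - 6)) = 1440/(-12) = -120
Hence H_6(x) = 64 x^6 - 480 x^4 + 720 x^2 - 120.

H_6(x); series = 64 x^6 - 480 x^4 + 720 x^2 - 120


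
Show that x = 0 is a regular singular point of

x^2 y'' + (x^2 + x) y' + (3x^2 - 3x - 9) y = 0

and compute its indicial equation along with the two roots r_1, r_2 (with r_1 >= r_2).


Divide by x^2 to reach normal form y'' + P_1(x) y' + P_2(x) y = 0 with P_1(x) = 1 + 1/x and P_2(x) = 3 - 3/x - 9/x^2.
x = 0 is a singular point because the y'-coefficient 1 + 1/x has a pole at x = 0 and the y-coefficient 3 - 3/x - 9/x^2 has a pole at x = 0.
It is a regular singular point because x P_1(x) = p(x) = x + 1 and x^2 P_2(x) = q(x) = 3x^2 - 3x - 9 are polynomials, hence analytic at x = 0.
p(0) = 1,  q(0) = -9.
Indicial equation: r(r-1) + p(0) r + q(0) = 0, i.e. r^2 + (p(0) - 1) r + q(0) = 0, i.e. r^2 - 9 = 0.
Discriminant: (0)^2 - 4(-9) = 36, so r = (0 ± 6)/2.
Solving: r_1 = 3, r_2 = -3.

indicial: r^2 - 9 = 0; roots r_1 = 3, r_2 = -3


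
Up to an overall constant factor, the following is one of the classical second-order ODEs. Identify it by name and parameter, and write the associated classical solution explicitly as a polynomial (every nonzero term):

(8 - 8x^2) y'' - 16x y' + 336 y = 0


All three coefficients share the factor 8; dividing through by 8 gives  (1 - x^2) y'' - 2x y' + 42 y = 0.
This matches the Legendre equation (1 - x^2) y'' - 2x y' + n(n+1) y = 0 (note the -2x y' term) with n(n+1) = 42, so n = 6; the polynomial solution is P_6(x).
With y = sum_k a_k x^k, matching x^k gives (k+2)(k+1) a_{k+2} = [k(k+1) - n(n+1)] a_k = (k - 6)(k + 7) a_k. The right side vanishes at k = 6, so the series with the parity of 6 terminates at degree 6.
Standard normalization (P_n(1) = 1): leading coefficient (2n)!/(2^n (n!)^2) = 479001600/(64*518400) = 231/16, so a_6 = 231/16. Work downward with a_k = (k+1)(k+2) a_{k+2} / ((k - 6)(k + 7)):
  a_4 = (5)(6)(231/16) / ((4 - 6)(4 + 7)) = (3465/8)/(-22) = -315/16
  a_2 = (3)(4)(-315/16) / ((2 - 6)(2 + 7)) = (-945/4)/(-36) = 105/16
  a_0 = (1)(2)(105/16) / ((0 - 6)(0 + 7)) = (105/8)/(-42) = -5/16
Hence P_6(x) = 231 x^6/16 - 315 x^4/16 + 105 x^2/16 - 5/16.

P_6(x); series = 231 x^6/16 - 315 x^4/16 + 105 x^2/16 - 5/16


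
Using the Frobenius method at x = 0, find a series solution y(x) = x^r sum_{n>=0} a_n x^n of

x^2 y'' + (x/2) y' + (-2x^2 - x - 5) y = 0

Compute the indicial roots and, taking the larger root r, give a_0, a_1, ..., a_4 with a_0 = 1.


Write in Frobenius form y'' + (p(x)/x) y' + (q(x)/x^2) y = 0:
  p(x) = 1/2,  q(x) = -2x^2 - x - 5.
Indicial equation: r(r-1) + (1/2) r + (-5) = 0 -> roots r_1 = 5/2, r_2 = -2.
Take r = r_1 = 5/2. Let y(x) = x^r sum_{n>=0} a_n x^n with a_0 = 1.
Substitute y = x^r sum a_n x^n and match x^{r+n}. The recurrence is
  D(n) a_n - 1 a_{n-1} - 2 a_{n-2} = 0,  where D(n) = (r+n)(r+n-1) + (1/2)(r+n) + (-5).
  a_n = [1 a_{n-1} + 2 a_{n-2}] / D(n).
Since the indicial polynomial factors as (r - r_1)(r - r_2), D(n) = (r_1 + n - r_1)(r_1 + n - r_2) = n(n + 9/2).
Evaluating step by step (a_0 = 1):
  n = 1: D(1) = 1(1 + 9/2) = 11/2; numerator = 1(1) = 1; a_1 = (1)/(11/2) = 2/11
  n = 2: D(2) = 2(2 + 9/2) = 13; numerator = 1(2/11) + 2(1) = 24/11; a_2 = (24/11)/(13) = 24/143
  n = 3: D(3) = 3(3 + 9/2) = 45/2; numerator = 1(24/143) + 2(2/11) = 76/143; a_3 = (76/143)/(45/2) = 152/6435
  n = 4: D(4) = 4(4 + 9/2) = 34; numerator = 1(152/6435) + 2(24/143) = 2312/6435; a_4 = (2312/6435)/(34) = 68/6435

r = 5/2; a_0 = 1; a_1 = 2/11; a_2 = 24/143; a_3 = 152/6435; a_4 = 68/6435


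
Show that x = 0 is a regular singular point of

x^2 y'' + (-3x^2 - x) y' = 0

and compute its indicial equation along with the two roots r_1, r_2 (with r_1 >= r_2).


Divide by x^2 to reach normal form y'' + P_1(x) y' + P_2(x) y = 0 with P_1(x) = -3 - 1/x and P_2(x) = 0.
x = 0 is a singular point because the y'-coefficient -3 - 1/x has a pole at x = 0.
It is a regular singular point because x P_1(x) = p(x) = -3x - 1 and x^2 P_2(x) = q(x) = 0 are polynomials, hence analytic at x = 0.
p(0) = -1,  q(0) = 0.
Indicial equation: r(r-1) + p(0) r + q(0) = 0, i.e. r^2 + (p(0) - 1) r + q(0) = 0, i.e. r^2 - 2 r = 0.
Discriminant: (-2)^2 - 4(0) = 4, so r = (2 ± 2)/2.
Solving: r_1 = 2, r_2 = 0.

indicial: r^2 - 2 r = 0; roots r_1 = 2, r_2 = 0


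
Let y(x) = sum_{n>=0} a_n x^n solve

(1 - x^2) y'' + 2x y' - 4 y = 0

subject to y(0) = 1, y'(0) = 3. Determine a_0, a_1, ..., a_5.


Ansatz: y(x) = sum_{n>=0} a_n x^n, so y'(x) = sum_{n>=1} n a_n x^(n-1) and y''(x) = sum_{n>=2} n(n-1) a_n x^(n-2).
Substitute into P(x) y'' + Q(x) y' + R(x) y = 0 with P(x) = 1 - x^2, Q(x) = 2x, R(x) = -4, and match powers of x.
Initial conditions: a_0 = 1, a_1 = 3.
Setting the coefficient of each power of x to zero and solving order by order (substituting the coefficients already found):
  x^0: 2 a_2 - 4 a_0 = 0  ->  2 a_2 = 4 a_0 = 4  ->  a_2 = 2
  x^1: 6 a_3 - 2 a_1 = 0  ->  6 a_3 = 2 a_1 = 6  ->  a_3 = 1
  x^2: 12 a_4 - 2 a_2 = 0  ->  12 a_4 = 2 a_2 = 4  ->  a_4 = 1/3
  x^3: 20 a_5 - 4 a_3 = 0  ->  20 a_5 = 4 a_3 = 4  ->  a_5 = 1/5
Truncated series: y(x) = 1 + 3 x + 2 x^2 + x^3 + (1/3) x^4 + (1/5) x^5 + O(x^6).

a_0 = 1; a_1 = 3; a_2 = 2; a_3 = 1; a_4 = 1/3; a_5 = 1/5


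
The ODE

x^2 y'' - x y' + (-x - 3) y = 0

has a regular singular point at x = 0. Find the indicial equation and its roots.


Divide by x^2 to reach normal form y'' + P_1(x) y' + P_2(x) y = 0 with P_1(x) = -1/x and P_2(x) = -1/x - 3/x^2.
x = 0 is a singular point because the y'-coefficient -1/x has a pole at x = 0 and the y-coefficient -1/x - 3/x^2 has a pole at x = 0.
It is a regular singular point because x P_1(x) = p(x) = -1 and x^2 P_2(x) = q(x) = -x - 3 are polynomials, hence analytic at x = 0.
p(0) = -1,  q(0) = -3.
Indicial equation: r(r-1) + p(0) r + q(0) = 0, i.e. r^2 + (p(0) - 1) r + q(0) = 0, i.e. r^2 - 2 r - 3 = 0.
Discriminant: (-2)^2 - 4(-3) = 16, so r = (2 ± 4)/2.
Solving: r_1 = 3, r_2 = -1.

indicial: r^2 - 2 r - 3 = 0; roots r_1 = 3, r_2 = -1


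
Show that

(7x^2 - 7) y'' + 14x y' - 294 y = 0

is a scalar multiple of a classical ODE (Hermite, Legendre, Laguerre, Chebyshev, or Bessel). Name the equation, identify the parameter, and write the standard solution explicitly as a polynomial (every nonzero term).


All three coefficients share the factor -7; dividing through by -7 gives  (1 - x^2) y'' - 2x y' + 42 y = 0.
This matches the Legendre equation (1 - x^2) y'' - 2x y' + n(n+1) y = 0 (note the -2x y' term) with n(n+1) = 42, so n = 6; the polynomial solution is P_6(x).
With y = sum_k a_k x^k, matching x^k gives (k+2)(k+1) a_{k+2} = [k(k+1) - n(n+1)] a_k = (k - 6)(k + 7) a_k. The right side vanishes at k = 6, so the series with the parity of 6 terminates at degree 6.
Standard normalization (P_n(1) = 1): leading coefficient (2n)!/(2^n (n!)^2) = 479001600/(64*518400) = 231/16, so a_6 = 231/16. Work downward with a_k = (k+1)(k+2) a_{k+2} / ((k - 6)(k + 7)):
  a_4 = (5)(6)(231/16) / ((4 - 6)(4 + 7)) = (3465/8)/(-22) = -315/16
  a_2 = (3)(4)(-315/16) / ((2 - 6)(2 + 7)) = (-945/4)/(-36) = 105/16
  a_0 = (1)(2)(105/16) / ((0 - 6)(0 + 7)) = (105/8)/(-42) = -5/16
Hence P_6(x) = 231 x^6/16 - 315 x^4/16 + 105 x^2/16 - 5/16.

P_6(x); series = 231 x^6/16 - 315 x^4/16 + 105 x^2/16 - 5/16


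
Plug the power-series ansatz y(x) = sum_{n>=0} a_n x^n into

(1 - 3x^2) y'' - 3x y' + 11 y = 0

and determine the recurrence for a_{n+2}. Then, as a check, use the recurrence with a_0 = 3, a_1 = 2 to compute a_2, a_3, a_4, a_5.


Substitute y = sum_n a_n x^n.
(1 - 3 x^2) y'' contributes (n+2)(n+1) a_{n+2} - 3 n(n-1) a_n at x^n.
-3 x y'(x) contributes -3 n a_n at x^n.
11 y(x) contributes 11 a_n at x^n.
Matching x^n: (n+2)(n+1) a_{n+2} + (-3 n(n-1) - 3 n + 11) a_n = 0.
Thus a_{n+2} = (3 n(n-1) + 3 n - 11) / ((n+1)(n+2)) * a_n.

Check with a_0 = 3, a_1 = 2 (apply the recurrence for n = 0, 1, 2, 3): a_0 = 3, a_1 = 2, a_2 = -33/2, a_3 = -8/3, a_4 = -11/8, a_5 = -32/15.

a_(n+2) = (3 n(n-1) + 3 n - 11) / ((n+1)(n+2)) * a_n; check: a_0 = 3, a_1 = 2, a_2 = -33/2, a_3 = -8/3, a_4 = -11/8, a_5 = -32/15


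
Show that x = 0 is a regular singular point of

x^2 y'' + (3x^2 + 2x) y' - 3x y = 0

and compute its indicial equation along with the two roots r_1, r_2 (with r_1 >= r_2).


Divide by x^2 to reach normal form y'' + P_1(x) y' + P_2(x) y = 0 with P_1(x) = 3 + 2/x and P_2(x) = -3/x.
x = 0 is a singular point because the y'-coefficient 3 + 2/x has a pole at x = 0 and the y-coefficient -3/x has a pole at x = 0.
It is a regular singular point because x P_1(x) = p(x) = 3x + 2 and x^2 P_2(x) = q(x) = -3x are polynomials, hence analytic at x = 0.
p(0) = 2,  q(0) = 0.
Indicial equation: r(r-1) + p(0) r + q(0) = 0, i.e. r^2 + (p(0) - 1) r + q(0) = 0, i.e. r^2 + 1 r = 0.
Discriminant: (1)^2 - 4(0) = 1, so r = (-1 ± 1)/2.
Solving: r_1 = 0, r_2 = -1.

indicial: r^2 + 1 r = 0; roots r_1 = 0, r_2 = -1


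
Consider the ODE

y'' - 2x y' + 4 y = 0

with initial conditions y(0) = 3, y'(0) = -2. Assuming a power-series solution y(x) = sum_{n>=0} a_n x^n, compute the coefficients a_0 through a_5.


Ansatz: y(x) = sum_{n>=0} a_n x^n, so y'(x) = sum_{n>=1} n a_n x^(n-1) and y''(x) = sum_{n>=2} n(n-1) a_n x^(n-2).
Substitute into P(x) y'' + Q(x) y' + R(x) y = 0 with P(x) = 1, Q(x) = -2x, R(x) = 4, and match powers of x.
Initial conditions: a_0 = 3, a_1 = -2.
Setting the coefficient of each power of x to zero and solving order by order (substituting the coefficients already found):
  x^0: 2 a_2 + 4 a_0 = 0  ->  2 a_2 = -4 a_0 = -12  ->  a_2 = -6
  x^1: 6 a_3 + 2 a_1 = 0  ->  6 a_3 = -2 a_1 = 4  ->  a_3 = 2/3
  x^2: 12 a_4 = 0  ->  a_4 = 0
  x^3: 20 a_5 - 2 a_3 = 0  ->  20 a_5 = 2 a_3 = 4/3  ->  a_5 = 1/15
Truncated series: y(x) = 3 - 2 x - 6 x^2 + (2/3) x^3 + (1/15) x^5 + O(x^6).

a_0 = 3; a_1 = -2; a_2 = -6; a_3 = 2/3; a_4 = 0; a_5 = 1/15


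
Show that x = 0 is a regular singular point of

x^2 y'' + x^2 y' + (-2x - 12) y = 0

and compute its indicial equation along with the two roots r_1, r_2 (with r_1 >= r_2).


Divide by x^2 to reach normal form y'' + P_1(x) y' + P_2(x) y = 0 with P_1(x) = 1 and P_2(x) = -2/x - 12/x^2.
x = 0 is a singular point because the y-coefficient -2/x - 12/x^2 has a pole at x = 0.
It is a regular singular point because x P_1(x) = p(x) = x and x^2 P_2(x) = q(x) = -2x - 12 are polynomials, hence analytic at x = 0.
p(0) = 0,  q(0) = -12.
Indicial equation: r(r-1) + p(0) r + q(0) = 0, i.e. r^2 + (p(0) - 1) r + q(0) = 0, i.e. r^2 - 1 r - 12 = 0.
Discriminant: (-1)^2 - 4(-12) = 49, so r = (1 ± 7)/2.
Solving: r_1 = 4, r_2 = -3.

indicial: r^2 - 1 r - 12 = 0; roots r_1 = 4, r_2 = -3


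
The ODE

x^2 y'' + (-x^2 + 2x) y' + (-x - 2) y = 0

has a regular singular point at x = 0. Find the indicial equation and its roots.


Divide by x^2 to reach normal form y'' + P_1(x) y' + P_2(x) y = 0 with P_1(x) = -1 + 2/x and P_2(x) = -1/x - 2/x^2.
x = 0 is a singular point because the y'-coefficient -1 + 2/x has a pole at x = 0 and the y-coefficient -1/x - 2/x^2 has a pole at x = 0.
It is a regular singular point because x P_1(x) = p(x) = 2 - x and x^2 P_2(x) = q(x) = -x - 2 are polynomials, hence analytic at x = 0.
p(0) = 2,  q(0) = -2.
Indicial equation: r(r-1) + p(0) r + q(0) = 0, i.e. r^2 + (p(0) - 1) r + q(0) = 0, i.e. r^2 + 1 r - 2 = 0.
Discriminant: (1)^2 - 4(-2) = 9, so r = (-1 ± 3)/2.
Solving: r_1 = 1, r_2 = -2.

indicial: r^2 + 1 r - 2 = 0; roots r_1 = 1, r_2 = -2


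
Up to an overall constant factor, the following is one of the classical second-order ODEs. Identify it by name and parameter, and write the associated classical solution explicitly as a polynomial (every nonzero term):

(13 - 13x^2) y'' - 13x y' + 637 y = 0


All three coefficients share the factor 13; dividing through by 13 gives  (1 - x^2) y'' - x y' + 49 y = 0.
This matches the Chebyshev equation (1 - x^2) y'' - x y' + n^2 y = 0 (note the -x y' term, not -2x y') with n^2 = 49, so n = 7; the polynomial solution is T_7(x).
With y = sum_k a_k x^k, matching x^k gives (k+2)(k+1) a_{k+2} = (k^2 - n^2) a_k = (k - 7)(k + 7) a_k. The right side vanishes at k = 7, so the series with the parity of 7 terminates at degree 7.
Standard normalization: leading coefficient of T_n is 2^(n-1), so a_7 = 2^6 = 64. Work downward with a_k = (k+1)(k+2) a_{k+2} / ((k - 7)(k + 7)):
  a_5 = (6)(7)(64) / ((5 - 7)(5 + 7)) = 2688/(-24) = -112
  a_3 = (4)(5)(-112) / ((3 - 7)(3 + 7)) = -2240/(-40) = 56
  a_1 = (2)(3)(56) / ((1 - 7)(1 + 7)) = 336/(-48) = -7
Hence T_7(x) = 64 x^7 - 112 x^5 + 56 x^3 - 7 x.

T_7(x); series = 64 x^7 - 112 x^5 + 56 x^3 - 7 x


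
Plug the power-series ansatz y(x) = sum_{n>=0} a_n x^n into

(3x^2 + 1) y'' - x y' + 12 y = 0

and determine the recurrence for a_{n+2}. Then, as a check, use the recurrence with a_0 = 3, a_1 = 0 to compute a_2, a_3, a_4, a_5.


Substitute y = sum_n a_n x^n.
(1 + 3 x^2) y'' contributes (n+2)(n+1) a_{n+2} + 3 n(n-1) a_n at x^n.
-x y'(x) contributes -n a_n at x^n.
12 y(x) contributes 12 a_n at x^n.
Matching x^n: (n+2)(n+1) a_{n+2} + (3 n(n-1) - n + 12) a_n = 0.
Thus a_{n+2} = (-3 n(n-1) + n - 12) / ((n+1)(n+2)) * a_n.

Check with a_0 = 3, a_1 = 0 (apply the recurrence for n = 0, 1, 2, 3): a_0 = 3, a_1 = 0, a_2 = -18, a_3 = 0, a_4 = 24, a_5 = 0.

a_(n+2) = (-3 n(n-1) + n - 12) / ((n+1)(n+2)) * a_n; check: a_0 = 3, a_1 = 0, a_2 = -18, a_3 = 0, a_4 = 24, a_5 = 0


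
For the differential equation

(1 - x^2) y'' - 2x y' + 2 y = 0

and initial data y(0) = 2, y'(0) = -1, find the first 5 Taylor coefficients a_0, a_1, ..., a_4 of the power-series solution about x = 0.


Ansatz: y(x) = sum_{n>=0} a_n x^n, so y'(x) = sum_{n>=1} n a_n x^(n-1) and y''(x) = sum_{n>=2} n(n-1) a_n x^(n-2).
Substitute into P(x) y'' + Q(x) y' + R(x) y = 0 with P(x) = 1 - x^2, Q(x) = -2x, R(x) = 2, and match powers of x.
Initial conditions: a_0 = 2, a_1 = -1.
Setting the coefficient of each power of x to zero and solving order by order (substituting the coefficients already found):
  x^0: 2 a_2 + 2 a_0 = 0  ->  2 a_2 = -2 a_0 = -4  ->  a_2 = -2
  x^1: 6 a_3 = 0  ->  a_3 = 0
  x^2: 12 a_4 - 4 a_2 = 0  ->  12 a_4 = 4 a_2 = -8  ->  a_4 = -2/3
Truncated series: y(x) = 2 - x - 2 x^2 - (2/3) x^4 + O(x^5).

a_0 = 2; a_1 = -1; a_2 = -2; a_3 = 0; a_4 = -2/3


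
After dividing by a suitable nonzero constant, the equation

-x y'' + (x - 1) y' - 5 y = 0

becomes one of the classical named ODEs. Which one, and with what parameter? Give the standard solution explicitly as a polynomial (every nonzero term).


All three coefficients share the factor -1; dividing through by -1 gives  x y'' + (1 - x) y' + 5 y = 0.
This matches the Laguerre equation x y'' + (1 - x) y' + n y = 0 with n = 5; the polynomial solution is L_5(x).
With y = sum_k a_k x^k, matching x^k gives (k+1)k a_{k+1} + (k+1) a_{k+1} - k a_k + n a_k = 0, i.e. (k+1)^2 a_{k+1} = (k - n) a_k = (k - 5) a_k. The right side vanishes at k = 5, so the series terminates at degree 5.
Standard normalization L_n(0) = 1 gives a_0 = 1. Work upward with a_{k+1} = (k - 5) a_k / (k+1)^2:
  a_1 = (0 - 5)(1) / 1^2 = -5/1 = -5
  a_2 = (1 - 5)(-5) / 2^2 = 20/4 = 5
  a_3 = (2 - 5)(5) / 3^2 = -15/9 = -5/3
  a_4 = (3 - 5)(-5/3) / 4^2 = (10/3)/16 = 5/24
  a_5 = (4 - 5)(5/24) / 5^2 = (-5/24)/25 = -1/120
Hence L_5(x) = -x^5/120 + 5 x^4/24 - 5 x^3/3 + 5 x^2 - 5 x + 1.

L_5(x); series = -x^5/120 + 5 x^4/24 - 5 x^3/3 + 5 x^2 - 5 x + 1


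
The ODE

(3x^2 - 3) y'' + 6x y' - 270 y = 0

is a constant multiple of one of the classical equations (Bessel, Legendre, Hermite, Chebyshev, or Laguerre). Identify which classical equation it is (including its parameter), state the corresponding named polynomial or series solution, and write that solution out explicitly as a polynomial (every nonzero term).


All three coefficients share the factor -3; dividing through by -3 gives  (1 - x^2) y'' - 2x y' + 90 y = 0.
This matches the Legendre equation (1 - x^2) y'' - 2x y' + n(n+1) y = 0 (note the -2x y' term) with n(n+1) = 90, so n = 9; the polynomial solution is P_9(x).
With y = sum_k a_k x^k, matching x^k gives (k+2)(k+1) a_{k+2} = [k(k+1) - n(n+1)] a_k = (k - 9)(k + 10) a_k. The right side vanishes at k = 9, so the series with the parity of 9 terminates at degree 9.
Standard normalization (P_n(1) = 1): leading coefficient (2n)!/(2^n (n!)^2) = 6402373705728000/(512*131681894400) = 12155/128, so a_9 = 12155/128. Work downward with a_k = (k+1)(k+2) a_{k+2} / ((k - 9)(k + 10)):
  a_7 = (8)(9)(12155/128) / ((7 - 9)(7 + 10)) = (109395/16)/(-34) = -6435/32
  a_5 = (6)(7)(-6435/32) / ((5 - 9)(5 + 10)) = (-135135/16)/(-60) = 9009/64
  a_3 = (4)(5)(9009/64) / ((3 - 9)(3 + 10)) = (45045/16)/(-78) = -1155/32
  a_1 = (2)(3)(-1155/32) / ((1 - 9)(1 + 10)) = (-3465/16)/(-88) = 315/128
Hence P_9(x) = 12155 x^9/128 - 6435 x^7/32 + 9009 x^5/64 - 1155 x^3/32 + 315 x/128.

P_9(x); series = 12155 x^9/128 - 6435 x^7/32 + 9009 x^5/64 - 1155 x^3/32 + 315 x/128


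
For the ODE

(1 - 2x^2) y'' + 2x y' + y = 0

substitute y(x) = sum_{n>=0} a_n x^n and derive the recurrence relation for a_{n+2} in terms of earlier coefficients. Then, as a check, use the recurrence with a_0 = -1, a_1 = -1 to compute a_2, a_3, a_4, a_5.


Substitute y = sum_n a_n x^n.
(1 - 2 x^2) y'' contributes (n+2)(n+1) a_{n+2} - 2 n(n-1) a_n at x^n.
2 x y'(x) contributes 2 n a_n at x^n.
y(x) contributes 1 a_n at x^n.
Matching x^n: (n+2)(n+1) a_{n+2} + (-2 n(n-1) + 2 n + 1) a_n = 0.
Thus a_{n+2} = (2 n(n-1) - 2 n - 1) / ((n+1)(n+2)) * a_n.

Check with a_0 = -1, a_1 = -1 (apply the recurrence for n = 0, 1, 2, 3): a_0 = -1, a_1 = -1, a_2 = 1/2, a_3 = 1/2, a_4 = -1/24, a_5 = 1/8.

a_(n+2) = (2 n(n-1) - 2 n - 1) / ((n+1)(n+2)) * a_n; check: a_0 = -1, a_1 = -1, a_2 = 1/2, a_3 = 1/2, a_4 = -1/24, a_5 = 1/8


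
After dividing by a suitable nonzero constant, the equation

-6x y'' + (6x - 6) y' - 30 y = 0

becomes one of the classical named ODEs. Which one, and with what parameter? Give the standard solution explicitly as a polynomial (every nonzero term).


All three coefficients share the factor -6; dividing through by -6 gives  x y'' + (1 - x) y' + 5 y = 0.
This matches the Laguerre equation x y'' + (1 - x) y' + n y = 0 with n = 5; the polynomial solution is L_5(x).
With y = sum_k a_k x^k, matching x^k gives (k+1)k a_{k+1} + (k+1) a_{k+1} - k a_k + n a_k = 0, i.e. (k+1)^2 a_{k+1} = (k - n) a_k = (k - 5) a_k. The right side vanishes at k = 5, so the series terminates at degree 5.
Standard normalization L_n(0) = 1 gives a_0 = 1. Work upward with a_{k+1} = (k - 5) a_k / (k+1)^2:
  a_1 = (0 - 5)(1) / 1^2 = -5/1 = -5
  a_2 = (1 - 5)(-5) / 2^2 = 20/4 = 5
  a_3 = (2 - 5)(5) / 3^2 = -15/9 = -5/3
  a_4 = (3 - 5)(-5/3) / 4^2 = (10/3)/16 = 5/24
  a_5 = (4 - 5)(5/24) / 5^2 = (-5/24)/25 = -1/120
Hence L_5(x) = -x^5/120 + 5 x^4/24 - 5 x^3/3 + 5 x^2 - 5 x + 1.

L_5(x); series = -x^5/120 + 5 x^4/24 - 5 x^3/3 + 5 x^2 - 5 x + 1


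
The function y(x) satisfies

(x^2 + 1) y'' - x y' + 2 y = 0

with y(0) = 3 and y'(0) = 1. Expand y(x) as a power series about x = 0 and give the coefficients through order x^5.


Ansatz: y(x) = sum_{n>=0} a_n x^n, so y'(x) = sum_{n>=1} n a_n x^(n-1) and y''(x) = sum_{n>=2} n(n-1) a_n x^(n-2).
Substitute into P(x) y'' + Q(x) y' + R(x) y = 0 with P(x) = x^2 + 1, Q(x) = -x, R(x) = 2, and match powers of x.
Initial conditions: a_0 = 3, a_1 = 1.
Setting the coefficient of each power of x to zero and solving order by order (substituting the coefficients already found):
  x^0: 2 a_2 + 2 a_0 = 0  ->  2 a_2 = -2 a_0 = -6  ->  a_2 = -3
  x^1: 6 a_3 + a_1 = 0  ->  6 a_3 = -a_1 = -1  ->  a_3 = -1/6
  x^2: 12 a_4 + 2 a_2 = 0  ->  12 a_4 = -2 a_2 = 6  ->  a_4 = 1/2
  x^3: 20 a_5 + 5 a_3 = 0  ->  20 a_5 = -5 a_3 = 5/6  ->  a_5 = 1/24
Truncated series: y(x) = 3 + x - 3 x^2 - (1/6) x^3 + (1/2) x^4 + (1/24) x^5 + O(x^6).

a_0 = 3; a_1 = 1; a_2 = -3; a_3 = -1/6; a_4 = 1/2; a_5 = 1/24


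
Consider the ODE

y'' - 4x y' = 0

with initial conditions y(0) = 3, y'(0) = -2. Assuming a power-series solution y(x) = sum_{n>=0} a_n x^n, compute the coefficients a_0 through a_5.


Ansatz: y(x) = sum_{n>=0} a_n x^n, so y'(x) = sum_{n>=1} n a_n x^(n-1) and y''(x) = sum_{n>=2} n(n-1) a_n x^(n-2).
Substitute into P(x) y'' + Q(x) y' + R(x) y = 0 with P(x) = 1, Q(x) = -4x, R(x) = 0, and match powers of x.
Initial conditions: a_0 = 3, a_1 = -2.
Setting the coefficient of each power of x to zero and solving order by order (substituting the coefficients already found):
  x^0: 2 a_2 = 0  ->  a_2 = 0
  x^1: 6 a_3 - 4 a_1 = 0  ->  6 a_3 = 4 a_1 = -8  ->  a_3 = -4/3
  x^2: 12 a_4 - 8 a_2 = 0  ->  12 a_4 = 8 a_2 = 0  ->  a_4 = 0
  x^3: 20 a_5 - 12 a_3 = 0  ->  20 a_5 = 12 a_3 = -16  ->  a_5 = -4/5
Truncated series: y(x) = 3 - 2 x - (4/3) x^3 - (4/5) x^5 + O(x^6).

a_0 = 3; a_1 = -2; a_2 = 0; a_3 = -4/3; a_4 = 0; a_5 = -4/5


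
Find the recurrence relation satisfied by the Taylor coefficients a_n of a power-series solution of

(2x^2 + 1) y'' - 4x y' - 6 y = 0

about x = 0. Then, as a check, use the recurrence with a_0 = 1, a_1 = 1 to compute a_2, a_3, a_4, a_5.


Substitute y = sum_n a_n x^n.
(1 + 2 x^2) y'' contributes (n+2)(n+1) a_{n+2} + 2 n(n-1) a_n at x^n.
-4 x y'(x) contributes -4 n a_n at x^n.
-6 y(x) contributes -6 a_n at x^n.
Matching x^n: (n+2)(n+1) a_{n+2} + (2 n(n-1) - 4 n - 6) a_n = 0.
Thus a_{n+2} = (-2 n(n-1) + 4 n + 6) / ((n+1)(n+2)) * a_n.

Check with a_0 = 1, a_1 = 1 (apply the recurrence for n = 0, 1, 2, 3): a_0 = 1, a_1 = 1, a_2 = 3, a_3 = 5/3, a_4 = 5/2, a_5 = 1/2.

a_(n+2) = (-2 n(n-1) + 4 n + 6) / ((n+1)(n+2)) * a_n; check: a_0 = 1, a_1 = 1, a_2 = 3, a_3 = 5/3, a_4 = 5/2, a_5 = 1/2


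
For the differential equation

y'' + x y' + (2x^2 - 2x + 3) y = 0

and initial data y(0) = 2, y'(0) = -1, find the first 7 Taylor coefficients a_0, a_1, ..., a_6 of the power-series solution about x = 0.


Ansatz: y(x) = sum_{n>=0} a_n x^n, so y'(x) = sum_{n>=1} n a_n x^(n-1) and y''(x) = sum_{n>=2} n(n-1) a_n x^(n-2).
Substitute into P(x) y'' + Q(x) y' + R(x) y = 0 with P(x) = 1, Q(x) = x, R(x) = 2x^2 - 2x + 3, and match powers of x.
Initial conditions: a_0 = 2, a_1 = -1.
Setting the coefficient of each power of x to zero and solving order by order (substituting the coefficients already found):
  x^0: 2 a_2 + 3 a_0 = 0  ->  2 a_2 = -3 a_0 = -6  ->  a_2 = -3
  x^1: 6 a_3 + 4 a_1 - 2 a_0 = 0  ->  6 a_3 = -4 a_1 + 2 a_0 = 8  ->  a_3 = 4/3
  x^2: 12 a_4 + 5 a_2 - 2 a_1 + 2 a_0 = 0  ->  12 a_4 = -5 a_2 + 2 a_1 - 2 a_0 = 9  ->  a_4 = 3/4
  x^3: 20 a_5 + 6 a_3 - 2 a_2 + 2 a_1 = 0  ->  20 a_5 = -6 a_3 + 2 a_2 - 2 a_1 = -12  ->  a_5 = -3/5
  x^4: 30 a_6 + 7 a_4 - 2 a_3 + 2 a_2 = 0  ->  30 a_6 = -7 a_4 + 2 a_3 - 2 a_2 = 41/12  ->  a_6 = 41/360
Truncated series: y(x) = 2 - x - 3 x^2 + (4/3) x^3 + (3/4) x^4 - (3/5) x^5 + (41/360) x^6 + O(x^7).

a_0 = 2; a_1 = -1; a_2 = -3; a_3 = 4/3; a_4 = 3/4; a_5 = -3/5; a_6 = 41/360


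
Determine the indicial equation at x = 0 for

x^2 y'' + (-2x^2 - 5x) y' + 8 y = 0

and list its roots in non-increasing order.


Divide by x^2 to reach normal form y'' + P_1(x) y' + P_2(x) y = 0 with P_1(x) = -2 - 5/x and P_2(x) = 8/x^2.
x = 0 is a singular point because the y'-coefficient -2 - 5/x has a pole at x = 0 and the y-coefficient 8/x^2 has a pole at x = 0.
It is a regular singular point because x P_1(x) = p(x) = -2x - 5 and x^2 P_2(x) = q(x) = 8 are polynomials, hence analytic at x = 0.
p(0) = -5,  q(0) = 8.
Indicial equation: r(r-1) + p(0) r + q(0) = 0, i.e. r^2 + (p(0) - 1) r + q(0) = 0, i.e. r^2 - 6 r + 8 = 0.
Discriminant: (-6)^2 - 4(8) = 4, so r = (6 ± 2)/2.
Solving: r_1 = 4, r_2 = 2.

indicial: r^2 - 6 r + 8 = 0; roots r_1 = 4, r_2 = 2


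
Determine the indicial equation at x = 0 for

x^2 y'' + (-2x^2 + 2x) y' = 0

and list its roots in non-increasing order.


Divide by x^2 to reach normal form y'' + P_1(x) y' + P_2(x) y = 0 with P_1(x) = -2 + 2/x and P_2(x) = 0.
x = 0 is a singular point because the y'-coefficient -2 + 2/x has a pole at x = 0.
It is a regular singular point because x P_1(x) = p(x) = 2 - 2x and x^2 P_2(x) = q(x) = 0 are polynomials, hence analytic at x = 0.
p(0) = 2,  q(0) = 0.
Indicial equation: r(r-1) + p(0) r + q(0) = 0, i.e. r^2 + (p(0) - 1) r + q(0) = 0, i.e. r^2 + 1 r = 0.
Discriminant: (1)^2 - 4(0) = 1, so r = (-1 ± 1)/2.
Solving: r_1 = 0, r_2 = -1.

indicial: r^2 + 1 r = 0; roots r_1 = 0, r_2 = -1


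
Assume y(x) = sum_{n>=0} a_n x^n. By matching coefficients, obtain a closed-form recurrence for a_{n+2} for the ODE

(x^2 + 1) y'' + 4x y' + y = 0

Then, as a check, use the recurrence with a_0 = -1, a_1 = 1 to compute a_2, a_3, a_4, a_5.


Substitute y = sum_n a_n x^n.
(1 + 1 x^2) y'' contributes (n+2)(n+1) a_{n+2} + n(n-1) a_n at x^n.
4 x y'(x) contributes 4 n a_n at x^n.
y(x) contributes 1 a_n at x^n.
Matching x^n: (n+2)(n+1) a_{n+2} + (n(n-1) + 4 n + 1) a_n = 0.
Thus a_{n+2} = (-n(n-1) - 4 n - 1) / ((n+1)(n+2)) * a_n.

Check with a_0 = -1, a_1 = 1 (apply the recurrence for n = 0, 1, 2, 3): a_0 = -1, a_1 = 1, a_2 = 1/2, a_3 = -5/6, a_4 = -11/24, a_5 = 19/24.

a_(n+2) = (-n(n-1) - 4 n - 1) / ((n+1)(n+2)) * a_n; check: a_0 = -1, a_1 = 1, a_2 = 1/2, a_3 = -5/6, a_4 = -11/24, a_5 = 19/24


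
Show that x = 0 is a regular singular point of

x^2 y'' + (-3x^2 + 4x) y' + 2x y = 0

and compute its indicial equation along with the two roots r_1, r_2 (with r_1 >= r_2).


Divide by x^2 to reach normal form y'' + P_1(x) y' + P_2(x) y = 0 with P_1(x) = -3 + 4/x and P_2(x) = 2/x.
x = 0 is a singular point because the y'-coefficient -3 + 4/x has a pole at x = 0 and the y-coefficient 2/x has a pole at x = 0.
It is a regular singular point because x P_1(x) = p(x) = 4 - 3x and x^2 P_2(x) = q(x) = 2x are polynomials, hence analytic at x = 0.
p(0) = 4,  q(0) = 0.
Indicial equation: r(r-1) + p(0) r + q(0) = 0, i.e. r^2 + (p(0) - 1) r + q(0) = 0, i.e. r^2 + 3 r = 0.
Discriminant: (3)^2 - 4(0) = 9, so r = (-3 ± 3)/2.
Solving: r_1 = 0, r_2 = -3.

indicial: r^2 + 3 r = 0; roots r_1 = 0, r_2 = -3


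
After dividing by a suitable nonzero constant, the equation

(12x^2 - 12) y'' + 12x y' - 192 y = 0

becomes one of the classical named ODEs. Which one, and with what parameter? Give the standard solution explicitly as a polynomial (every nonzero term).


All three coefficients share the factor -12; dividing through by -12 gives  (1 - x^2) y'' - x y' + 16 y = 0.
This matches the Chebyshev equation (1 - x^2) y'' - x y' + n^2 y = 0 (note the -x y' term, not -2x y') with n^2 = 16, so n = 4; the polynomial solution is T_4(x).
With y = sum_k a_k x^k, matching x^k gives (k+2)(k+1) a_{k+2} = (k^2 - n^2) a_k = (k - 4)(k + 4) a_k. The right side vanishes at k = 4, so the series with the parity of 4 terminates at degree 4.
Standard normalization: leading coefficient of T_n is 2^(n-1), so a_4 = 2^3 = 8. Work downward with a_k = (k+1)(k+2) a_{k+2} / ((k - 4)(k + 4)):
  a_2 = (3)(4)(8) / ((2 - 4)(2 + 4)) = 96/(-12) = -8
  a_0 = (1)(2)(-8) / ((0 - 4)(0 + 4)) = -16/(-16) = 1
Hence T_4(x) = 8 x^4 - 8 x^2 + 1.

T_4(x); series = 8 x^4 - 8 x^2 + 1


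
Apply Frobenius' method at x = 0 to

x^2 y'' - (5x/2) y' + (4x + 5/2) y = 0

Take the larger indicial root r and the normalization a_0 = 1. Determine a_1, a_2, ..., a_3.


Write in Frobenius form y'' + (p(x)/x) y' + (q(x)/x^2) y = 0:
  p(x) = -5/2,  q(x) = 4x + 5/2.
Indicial equation: r(r-1) + (-5/2) r + (5/2) = 0 -> roots r_1 = 5/2, r_2 = 1.
Take r = r_1 = 5/2. Let y(x) = x^r sum_{n>=0} a_n x^n with a_0 = 1.
Substitute y = x^r sum a_n x^n and match x^{r+n}. The recurrence is
  D(n) a_n + 4 a_{n-1} = 0,  where D(n) = (r+n)(r+n-1) + (-5/2)(r+n) + (5/2).
  a_n = -4 / D(n) * a_{n-1}.
Since the indicial polynomial factors as (r - r_1)(r - r_2), D(n) = (r_1 + n - r_1)(r_1 + n - r_2) = n(n + 3/2).
Evaluating step by step (a_0 = 1):
  n = 1: D(1) = 1(1 + 3/2) = 5/2; numerator = -4(1) = -4; a_1 = (-4)/(5/2) = -8/5
  n = 2: D(2) = 2(2 + 3/2) = 7; numerator = -4(-8/5) = 32/5; a_2 = (32/5)/(7) = 32/35
  n = 3: D(3) = 3(3 + 3/2) = 27/2; numerator = -4(32/35) = -128/35; a_3 = (-128/35)/(27/2) = -256/945

r = 5/2; a_0 = 1; a_1 = -8/5; a_2 = 32/35; a_3 = -256/945


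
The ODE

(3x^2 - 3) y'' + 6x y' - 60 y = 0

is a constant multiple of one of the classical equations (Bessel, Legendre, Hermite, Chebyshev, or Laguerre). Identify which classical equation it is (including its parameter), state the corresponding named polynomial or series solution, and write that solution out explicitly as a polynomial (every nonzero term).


All three coefficients share the factor -3; dividing through by -3 gives  (1 - x^2) y'' - 2x y' + 20 y = 0.
This matches the Legendre equation (1 - x^2) y'' - 2x y' + n(n+1) y = 0 (note the -2x y' term) with n(n+1) = 20, so n = 4; the polynomial solution is P_4(x).
With y = sum_k a_k x^k, matching x^k gives (k+2)(k+1) a_{k+2} = [k(k+1) - n(n+1)] a_k = (k - 4)(k + 5) a_k. The right side vanishes at k = 4, so the series with the parity of 4 terminates at degree 4.
Standard normalization (P_n(1) = 1): leading coefficient (2n)!/(2^n (n!)^2) = 40320/(16*576) = 35/8, so a_4 = 35/8. Work downward with a_k = (k+1)(k+2) a_{k+2} / ((k - 4)(k + 5)):
  a_2 = (3)(4)(35/8) / ((2 - 4)(2 + 5)) = (105/2)/(-14) = -15/4
  a_0 = (1)(2)(-15/4) / ((0 - 4)(0 + 5)) = (-15/2)/(-20) = 3/8
Hence P_4(x) = 35 x^4/8 - 15 x^2/4 + 3/8.

P_4(x); series = 35 x^4/8 - 15 x^2/4 + 3/8


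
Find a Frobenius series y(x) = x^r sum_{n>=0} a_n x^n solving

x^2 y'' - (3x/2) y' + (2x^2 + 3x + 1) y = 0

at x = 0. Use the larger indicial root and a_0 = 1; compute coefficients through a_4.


Write in Frobenius form y'' + (p(x)/x) y' + (q(x)/x^2) y = 0:
  p(x) = -3/2,  q(x) = 2x^2 + 3x + 1.
Indicial equation: r(r-1) + (-3/2) r + (1) = 0 -> roots r_1 = 2, r_2 = 1/2.
Take r = r_1 = 2. Let y(x) = x^r sum_{n>=0} a_n x^n with a_0 = 1.
Substitute y = x^r sum a_n x^n and match x^{r+n}. The recurrence is
  D(n) a_n + 3 a_{n-1} + 2 a_{n-2} = 0,  where D(n) = (r+n)(r+n-1) + (-3/2)(r+n) + (1).
  a_n = [-3 a_{n-1} - 2 a_{n-2}] / D(n).
Since the indicial polynomial factors as (r - r_1)(r - r_2), D(n) = (r_1 + n - r_1)(r_1 + n - r_2) = n(n + 3/2).
Evaluating step by step (a_0 = 1):
  n = 1: D(1) = 1(1 + 3/2) = 5/2; numerator = -3(1) = -3; a_1 = (-3)/(5/2) = -6/5
  n = 2: D(2) = 2(2 + 3/2) = 7; numerator = -3(-6/5) - 2(1) = 8/5; a_2 = (8/5)/(7) = 8/35
  n = 3: D(3) = 3(3 + 3/2) = 27/2; numerator = -3(8/35) - 2(-6/5) = 12/7; a_3 = (12/7)/(27/2) = 8/63
  n = 4: D(4) = 4(4 + 3/2) = 22; numerator = -3(8/63) - 2(8/35) = -88/105; a_4 = (-88/105)/(22) = -4/105

r = 2; a_0 = 1; a_1 = -6/5; a_2 = 8/35; a_3 = 8/63; a_4 = -4/105


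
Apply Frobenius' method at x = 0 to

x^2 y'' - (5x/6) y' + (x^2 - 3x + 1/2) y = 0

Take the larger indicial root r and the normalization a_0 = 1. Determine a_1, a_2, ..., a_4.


Write in Frobenius form y'' + (p(x)/x) y' + (q(x)/x^2) y = 0:
  p(x) = -5/6,  q(x) = x^2 - 3x + 1/2.
Indicial equation: r(r-1) + (-5/6) r + (1/2) = 0 -> roots r_1 = 3/2, r_2 = 1/3.
Take r = r_1 = 3/2. Let y(x) = x^r sum_{n>=0} a_n x^n with a_0 = 1.
Substitute y = x^r sum a_n x^n and match x^{r+n}. The recurrence is
  D(n) a_n - 3 a_{n-1} + 1 a_{n-2} = 0,  where D(n) = (r+n)(r+n-1) + (-5/6)(r+n) + (1/2).
  a_n = [3 a_{n-1} - 1 a_{n-2}] / D(n).
Since the indicial polynomial factors as (r - r_1)(r - r_2), D(n) = (r_1 + n - r_1)(r_1 + n - r_2) = n(n + 7/6).
Evaluating step by step (a_0 = 1):
  n = 1: D(1) = 1(1 + 7/6) = 13/6; numerator = 3(1) = 3; a_1 = (3)/(13/6) = 18/13
  n = 2: D(2) = 2(2 + 7/6) = 19/3; numerator = 3(18/13) - 1(1) = 41/13; a_2 = (41/13)/(19/3) = 123/247
  n = 3: D(3) = 3(3 + 7/6) = 25/2; numerator = 3(123/247) - 1(18/13) = 27/247; a_3 = (27/247)/(25/2) = 54/6175
  n = 4: D(4) = 4(4 + 7/6) = 62/3; numerator = 3(54/6175) - 1(123/247) = -2913/6175; a_4 = (-2913/6175)/(62/3) = -8739/382850

r = 3/2; a_0 = 1; a_1 = 18/13; a_2 = 123/247; a_3 = 54/6175; a_4 = -8739/382850


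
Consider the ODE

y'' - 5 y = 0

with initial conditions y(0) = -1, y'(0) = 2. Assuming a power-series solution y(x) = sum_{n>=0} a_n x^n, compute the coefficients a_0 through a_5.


Ansatz: y(x) = sum_{n>=0} a_n x^n, so y'(x) = sum_{n>=1} n a_n x^(n-1) and y''(x) = sum_{n>=2} n(n-1) a_n x^(n-2).
Substitute into P(x) y'' + Q(x) y' + R(x) y = 0 with P(x) = 1, Q(x) = 0, R(x) = -5, and match powers of x.
Initial conditions: a_0 = -1, a_1 = 2.
Setting the coefficient of each power of x to zero and solving order by order (substituting the coefficients already found):
  x^0: 2 a_2 - 5 a_0 = 0  ->  2 a_2 = 5 a_0 = -5  ->  a_2 = -5/2
  x^1: 6 a_3 - 5 a_1 = 0  ->  6 a_3 = 5 a_1 = 10  ->  a_3 = 5/3
  x^2: 12 a_4 - 5 a_2 = 0  ->  12 a_4 = 5 a_2 = -25/2  ->  a_4 = -25/24
  x^3: 20 a_5 - 5 a_3 = 0  ->  20 a_5 = 5 a_3 = 25/3  ->  a_5 = 5/12
Truncated series: y(x) = -1 + 2 x - (5/2) x^2 + (5/3) x^3 - (25/24) x^4 + (5/12) x^5 + O(x^6).

a_0 = -1; a_1 = 2; a_2 = -5/2; a_3 = 5/3; a_4 = -25/24; a_5 = 5/12


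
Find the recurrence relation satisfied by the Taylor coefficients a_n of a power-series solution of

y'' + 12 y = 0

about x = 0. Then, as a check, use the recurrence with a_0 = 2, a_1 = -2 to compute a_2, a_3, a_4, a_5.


Substitute y = sum_n a_n x^n into y'' + (const) y = 0.
y''(x) = sum_{n>=0} (n+2)(n+1) a_{n+2} x^n.
The ODE becomes sum_n [(n+2)(n+1) a_{n+2} + 12 a_n] x^n = 0.
Setting each coefficient to zero gives the recurrence:
  (n+2)(n+1) a_{n+2} + 12 a_n = 0,
  a_{n+2} = -12 / ((n+1)(n+2)) a_n.

Check with a_0 = 2, a_1 = -2 (apply the recurrence for n = 0, 1, 2, 3): a_0 = 2, a_1 = -2, a_2 = -12, a_3 = 4, a_4 = 12, a_5 = -12/5.

a_{n+2} = -12/((n+1)(n+2)) * a_n; check: a_0 = 2, a_1 = -2, a_2 = -12, a_3 = 4, a_4 = 12, a_5 = -12/5


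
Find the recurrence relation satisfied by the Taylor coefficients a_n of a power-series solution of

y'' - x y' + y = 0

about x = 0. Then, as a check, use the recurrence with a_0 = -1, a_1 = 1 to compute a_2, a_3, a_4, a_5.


Substitute y = sum_n a_n x^n.
y''(x) has coefficient (n+2)(n+1) a_{n+2} at x^n;
-x y'(x) has coefficient -n a_n at x^n (shift);
y(x) has coefficient 1 a_n at x^n.
Matching x^n: (n+2)(n+1) a_{n+2} + (-n + 1) a_n = 0.
Thus a_{n+2} = (n - 1) / ((n+1)(n+2)) * a_n.

Check with a_0 = -1, a_1 = 1 (apply the recurrence for n = 0, 1, 2, 3): a_0 = -1, a_1 = 1, a_2 = 1/2, a_3 = 0, a_4 = 1/24, a_5 = 0.

a_(n+2) = (n - 1) / ((n+1)(n+2)) * a_n; check: a_0 = -1, a_1 = 1, a_2 = 1/2, a_3 = 0, a_4 = 1/24, a_5 = 0


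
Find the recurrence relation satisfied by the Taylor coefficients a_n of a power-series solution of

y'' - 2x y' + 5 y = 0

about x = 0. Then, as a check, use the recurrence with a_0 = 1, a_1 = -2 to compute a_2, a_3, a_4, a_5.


Substitute y = sum_n a_n x^n.
y''(x) has coefficient (n+2)(n+1) a_{n+2} at x^n;
-2 x y'(x) has coefficient -2 n a_n at x^n (shift);
5 y(x) has coefficient 5 a_n at x^n.
Matching x^n: (n+2)(n+1) a_{n+2} + (-2n + 5) a_n = 0.
Thus a_{n+2} = (2n - 5) / ((n+1)(n+2)) * a_n.

Check with a_0 = 1, a_1 = -2 (apply the recurrence for n = 0, 1, 2, 3): a_0 = 1, a_1 = -2, a_2 = -5/2, a_3 = 1, a_4 = 5/24, a_5 = 1/20.

a_(n+2) = (2n - 5) / ((n+1)(n+2)) * a_n; check: a_0 = 1, a_1 = -2, a_2 = -5/2, a_3 = 1, a_4 = 5/24, a_5 = 1/20


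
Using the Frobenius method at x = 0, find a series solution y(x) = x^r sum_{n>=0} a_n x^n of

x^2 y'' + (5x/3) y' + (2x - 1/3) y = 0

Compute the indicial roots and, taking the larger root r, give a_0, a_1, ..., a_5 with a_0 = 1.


Write in Frobenius form y'' + (p(x)/x) y' + (q(x)/x^2) y = 0:
  p(x) = 5/3,  q(x) = 2x - 1/3.
Indicial equation: r(r-1) + (5/3) r + (-1/3) = 0 -> roots r_1 = 1/3, r_2 = -1.
Take r = r_1 = 1/3. Let y(x) = x^r sum_{n>=0} a_n x^n with a_0 = 1.
Substitute y = x^r sum a_n x^n and match x^{r+n}. The recurrence is
  D(n) a_n + 2 a_{n-1} = 0,  where D(n) = (r+n)(r+n-1) + (5/3)(r+n) + (-1/3).
  a_n = -2 / D(n) * a_{n-1}.
Since the indicial polynomial factors as (r - r_1)(r - r_2), D(n) = (r_1 + n - r_1)(r_1 + n - r_2) = n(n + 4/3).
Evaluating step by step (a_0 = 1):
  n = 1: D(1) = 1(1 + 4/3) = 7/3; numerator = -2(1) = -2; a_1 = (-2)/(7/3) = -6/7
  n = 2: D(2) = 2(2 + 4/3) = 20/3; numerator = -2(-6/7) = 12/7; a_2 = (12/7)/(20/3) = 9/35
  n = 3: D(3) = 3(3 + 4/3) = 13; numerator = -2(9/35) = -18/35; a_3 = (-18/35)/(13) = -18/455
  n = 4: D(4) = 4(4 + 4/3) = 64/3; numerator = -2(-18/455) = 36/455; a_4 = (36/455)/(64/3) = 27/7280
  n = 5: D(5) = 5(5 + 4/3) = 95/3; numerator = -2(27/7280) = -27/3640; a_5 = (-27/3640)/(95/3) = -81/345800

r = 1/3; a_0 = 1; a_1 = -6/7; a_2 = 9/35; a_3 = -18/455; a_4 = 27/7280; a_5 = -81/345800


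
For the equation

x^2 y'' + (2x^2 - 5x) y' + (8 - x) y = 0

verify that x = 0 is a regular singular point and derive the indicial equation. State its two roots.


Divide by x^2 to reach normal form y'' + P_1(x) y' + P_2(x) y = 0 with P_1(x) = 2 - 5/x and P_2(x) = -1/x + 8/x^2.
x = 0 is a singular point because the y'-coefficient 2 - 5/x has a pole at x = 0 and the y-coefficient -1/x + 8/x^2 has a pole at x = 0.
It is a regular singular point because x P_1(x) = p(x) = 2x - 5 and x^2 P_2(x) = q(x) = 8 - x are polynomials, hence analytic at x = 0.
p(0) = -5,  q(0) = 8.
Indicial equation: r(r-1) + p(0) r + q(0) = 0, i.e. r^2 + (p(0) - 1) r + q(0) = 0, i.e. r^2 - 6 r + 8 = 0.
Discriminant: (-6)^2 - 4(8) = 4, so r = (6 ± 2)/2.
Solving: r_1 = 4, r_2 = 2.

indicial: r^2 - 6 r + 8 = 0; roots r_1 = 4, r_2 = 2
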